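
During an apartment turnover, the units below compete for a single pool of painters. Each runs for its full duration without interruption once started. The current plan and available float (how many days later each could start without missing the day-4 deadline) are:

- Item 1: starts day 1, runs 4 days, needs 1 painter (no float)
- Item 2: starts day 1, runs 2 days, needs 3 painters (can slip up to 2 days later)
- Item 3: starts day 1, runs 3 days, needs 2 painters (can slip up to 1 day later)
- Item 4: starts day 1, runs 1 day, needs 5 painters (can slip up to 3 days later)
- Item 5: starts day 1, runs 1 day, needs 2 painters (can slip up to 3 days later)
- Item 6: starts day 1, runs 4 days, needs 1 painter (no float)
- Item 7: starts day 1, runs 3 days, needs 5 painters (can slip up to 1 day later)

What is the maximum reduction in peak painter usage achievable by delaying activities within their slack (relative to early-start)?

7

Early-start peak: d1:19  d2:12  d3:9  d4:2 ⇒ 19.
Leveled (Item 1@1, Item 2@1, Item 3@1, Item 4@1, Item 5@3, Item 6@1, Item 7@2): d1:12  d2:12  d3:11  d4:7 ⇒ 12.
Reduction 19 − 12 = 7.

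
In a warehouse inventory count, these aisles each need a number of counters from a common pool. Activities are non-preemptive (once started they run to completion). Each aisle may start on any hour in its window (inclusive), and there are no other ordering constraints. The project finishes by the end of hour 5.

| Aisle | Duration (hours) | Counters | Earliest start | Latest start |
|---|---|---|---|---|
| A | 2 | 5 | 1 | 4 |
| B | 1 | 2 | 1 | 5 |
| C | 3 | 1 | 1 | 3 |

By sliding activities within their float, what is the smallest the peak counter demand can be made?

5

Early-start (A@1, B@1, C@1) gives peak 8: h1:8  h2:6  h3:1  h4:0  h5:0.
Shift B→3, C→3.
Schedule A@1, B@3, C@3: h1:5  h2:5  h3:3  h4:1  h5:1 — peak 5.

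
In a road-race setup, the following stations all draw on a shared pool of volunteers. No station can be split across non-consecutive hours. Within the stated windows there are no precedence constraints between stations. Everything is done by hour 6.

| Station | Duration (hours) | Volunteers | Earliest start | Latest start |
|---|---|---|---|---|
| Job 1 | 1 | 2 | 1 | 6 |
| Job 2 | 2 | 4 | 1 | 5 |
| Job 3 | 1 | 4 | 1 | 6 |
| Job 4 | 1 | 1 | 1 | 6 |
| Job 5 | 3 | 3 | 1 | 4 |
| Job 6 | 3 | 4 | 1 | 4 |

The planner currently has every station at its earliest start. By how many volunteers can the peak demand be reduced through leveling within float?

Early-start peak: h1:18  h2:11  h3:7  h4:0  h5:0  h6:0 ⇒ 18.
Leveled (Job 1@1, Job 2@1, Job 3@3, Job 4@1, Job 5@2, Job 6@4): h1:7  h2:7  h3:7  h4:7  h5:4  h6:4 ⇒ 7.
Reduction 18 − 7 = 11.

11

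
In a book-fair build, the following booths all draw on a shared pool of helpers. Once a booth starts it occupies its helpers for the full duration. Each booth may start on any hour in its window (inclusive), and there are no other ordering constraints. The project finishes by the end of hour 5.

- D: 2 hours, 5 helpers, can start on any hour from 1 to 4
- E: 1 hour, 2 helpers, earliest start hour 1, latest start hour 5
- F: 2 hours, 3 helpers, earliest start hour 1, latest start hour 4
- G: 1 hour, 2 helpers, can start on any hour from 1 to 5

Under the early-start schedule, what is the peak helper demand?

Early-start schedule: D@1, E@1, F@1, G@1.
Load per hour: hour 1: 12, hour 2: 8, hour 3: 0, hour 4: 0, hour 5: 0.
Peak is 12.

12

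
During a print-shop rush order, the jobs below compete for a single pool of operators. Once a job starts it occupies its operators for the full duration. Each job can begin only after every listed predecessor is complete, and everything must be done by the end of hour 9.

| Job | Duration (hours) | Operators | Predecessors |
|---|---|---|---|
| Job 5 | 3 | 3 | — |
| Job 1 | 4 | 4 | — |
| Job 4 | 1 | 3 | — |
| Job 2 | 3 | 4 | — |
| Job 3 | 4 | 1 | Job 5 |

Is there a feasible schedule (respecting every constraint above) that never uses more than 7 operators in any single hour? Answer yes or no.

Schedule Job 5@1, Job 1@1, Job 4@4, Job 2@5, Job 3@5: h1:7  h2:7  h3:7  h4:7  h5:5  h6:5  h7:5  h8:1  h9:0 — peak 7 ≤ 7.

yes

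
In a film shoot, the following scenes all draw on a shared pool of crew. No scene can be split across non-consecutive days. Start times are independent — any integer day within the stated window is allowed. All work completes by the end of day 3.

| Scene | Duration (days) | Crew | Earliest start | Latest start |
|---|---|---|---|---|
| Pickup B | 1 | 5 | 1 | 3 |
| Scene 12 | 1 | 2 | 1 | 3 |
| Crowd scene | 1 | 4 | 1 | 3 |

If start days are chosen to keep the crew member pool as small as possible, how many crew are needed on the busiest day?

5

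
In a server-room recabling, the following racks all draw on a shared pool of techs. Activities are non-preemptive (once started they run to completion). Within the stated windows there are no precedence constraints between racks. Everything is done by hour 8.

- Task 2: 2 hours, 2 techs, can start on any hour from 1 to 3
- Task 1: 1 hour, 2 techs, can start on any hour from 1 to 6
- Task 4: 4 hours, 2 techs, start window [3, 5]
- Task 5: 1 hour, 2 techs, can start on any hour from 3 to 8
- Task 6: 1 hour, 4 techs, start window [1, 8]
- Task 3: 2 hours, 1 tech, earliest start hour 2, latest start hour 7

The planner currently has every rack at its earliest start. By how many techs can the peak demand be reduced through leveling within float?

Early-start peak: h1:8  h2:3  h3:5  h4:2  h5:2  h6:2  h7:0  h8:0 ⇒ 8.
Leveled (Task 2@1, Task 1@1, Task 4@3, Task 5@3, Task 6@7, Task 3@4): h1:4  h2:2  h3:4  h4:3  h5:3  h6:2  h7:4  h8:0 ⇒ 4.
Reduction 8 − 4 = 4.

4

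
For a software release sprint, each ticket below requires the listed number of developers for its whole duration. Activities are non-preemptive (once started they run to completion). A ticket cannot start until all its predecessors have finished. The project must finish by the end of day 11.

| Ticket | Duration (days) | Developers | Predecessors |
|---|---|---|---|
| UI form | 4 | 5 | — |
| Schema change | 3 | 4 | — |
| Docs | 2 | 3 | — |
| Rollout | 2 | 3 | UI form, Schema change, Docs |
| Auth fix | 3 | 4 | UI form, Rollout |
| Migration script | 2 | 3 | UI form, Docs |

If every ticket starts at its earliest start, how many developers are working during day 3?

At early start, day 3 has: UI form, Schema change.
Demand: 5 + 4 = 9.

9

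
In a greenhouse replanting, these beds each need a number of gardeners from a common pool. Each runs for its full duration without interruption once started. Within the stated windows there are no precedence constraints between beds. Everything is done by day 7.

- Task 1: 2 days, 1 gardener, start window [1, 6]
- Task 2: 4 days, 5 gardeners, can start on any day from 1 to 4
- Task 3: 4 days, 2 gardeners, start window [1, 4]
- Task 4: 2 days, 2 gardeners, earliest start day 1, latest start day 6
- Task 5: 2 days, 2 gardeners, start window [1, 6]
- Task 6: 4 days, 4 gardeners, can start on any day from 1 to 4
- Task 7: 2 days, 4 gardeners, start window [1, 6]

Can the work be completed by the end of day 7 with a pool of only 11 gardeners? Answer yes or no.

yes

Schedule Task 1@1, Task 2@1, Task 3@1, Task 4@1, Task 5@5, Task 6@3, Task 7@5: d1:10  d2:10  d3:11  d4:11  d5:10  d6:10  d7:0 — peak 11 ≤ 11.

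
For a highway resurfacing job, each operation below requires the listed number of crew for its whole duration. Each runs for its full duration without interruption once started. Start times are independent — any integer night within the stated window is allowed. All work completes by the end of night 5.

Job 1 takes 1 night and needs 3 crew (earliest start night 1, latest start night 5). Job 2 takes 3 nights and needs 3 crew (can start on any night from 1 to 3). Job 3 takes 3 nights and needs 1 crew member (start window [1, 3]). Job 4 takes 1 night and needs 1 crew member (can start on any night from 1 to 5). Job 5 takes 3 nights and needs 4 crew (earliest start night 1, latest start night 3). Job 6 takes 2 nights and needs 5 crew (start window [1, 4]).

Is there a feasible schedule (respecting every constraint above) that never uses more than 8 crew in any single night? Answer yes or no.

yes

Schedule Job 1@1, Job 2@2, Job 3@1, Job 4@5, Job 5@1, Job 6@4: n1:8  n2:8  n3:8  n4:8  n5:6 — peak 8 ≤ 8.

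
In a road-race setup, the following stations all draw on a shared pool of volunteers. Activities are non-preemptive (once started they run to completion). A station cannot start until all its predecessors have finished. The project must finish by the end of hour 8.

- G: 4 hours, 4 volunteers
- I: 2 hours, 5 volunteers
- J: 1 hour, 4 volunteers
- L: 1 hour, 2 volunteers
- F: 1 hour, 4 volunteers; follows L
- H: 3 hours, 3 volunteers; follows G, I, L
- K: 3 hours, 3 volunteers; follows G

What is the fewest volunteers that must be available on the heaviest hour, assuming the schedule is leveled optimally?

9

Early-start (G@1, I@1, J@1, L@1, F@2, H@5, K@5) gives peak 15: h1:15  h2:13  h3:4  h4:4  h5:6  h6:6  h7:6  h8:0.
Shift J→3, L→4, F→5, K→6.
Schedule G@1, I@1, J@3, L@4, F@5, H@5, K@6: h1:9  h2:9  h3:8  h4:6  h5:7  h6:6  h7:6  h8:3 — peak 9.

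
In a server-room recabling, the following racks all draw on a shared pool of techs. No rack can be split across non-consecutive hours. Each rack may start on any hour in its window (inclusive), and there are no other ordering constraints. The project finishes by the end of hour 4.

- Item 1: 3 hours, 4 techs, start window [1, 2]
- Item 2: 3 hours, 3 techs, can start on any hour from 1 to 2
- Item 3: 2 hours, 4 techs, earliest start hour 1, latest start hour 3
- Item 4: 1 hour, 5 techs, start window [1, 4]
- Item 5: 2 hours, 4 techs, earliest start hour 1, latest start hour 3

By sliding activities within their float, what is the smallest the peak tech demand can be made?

Early-start (Item 1@1, Item 2@1, Item 3@1, Item 4@1, Item 5@1) gives peak 20: h1:20  h2:15  h3:7  h4:0.
Shift Item 4→4, Item 5→3.
Schedule Item 1@1, Item 2@1, Item 3@1, Item 4@4, Item 5@3: h1:11  h2:11  h3:11  h4:9 — peak 11.
Total tech-hours = 42 over 4 hours ⇒ peak ≥ ⌈42/4⌉ = 11, so 11 is optimal.

11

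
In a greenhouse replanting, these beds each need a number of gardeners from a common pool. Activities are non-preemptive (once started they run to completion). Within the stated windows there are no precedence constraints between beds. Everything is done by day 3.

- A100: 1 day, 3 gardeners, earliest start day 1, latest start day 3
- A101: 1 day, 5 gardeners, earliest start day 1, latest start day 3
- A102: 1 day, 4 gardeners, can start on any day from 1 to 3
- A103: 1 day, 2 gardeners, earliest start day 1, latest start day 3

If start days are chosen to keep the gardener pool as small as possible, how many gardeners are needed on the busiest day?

5

Early-start (A100@1, A101@1, A102@1, A103@1) gives peak 14: d1:14  d2:0  d3:0.
Shift A101→2, A102→3.
Schedule A100@1, A101@2, A102@3, A103@1: d1:5  d2:5  d3:4 — peak 5.
Total gardener-days = 14 over 3 days ⇒ peak ≥ ⌈14/3⌉ = 5, so 5 is optimal.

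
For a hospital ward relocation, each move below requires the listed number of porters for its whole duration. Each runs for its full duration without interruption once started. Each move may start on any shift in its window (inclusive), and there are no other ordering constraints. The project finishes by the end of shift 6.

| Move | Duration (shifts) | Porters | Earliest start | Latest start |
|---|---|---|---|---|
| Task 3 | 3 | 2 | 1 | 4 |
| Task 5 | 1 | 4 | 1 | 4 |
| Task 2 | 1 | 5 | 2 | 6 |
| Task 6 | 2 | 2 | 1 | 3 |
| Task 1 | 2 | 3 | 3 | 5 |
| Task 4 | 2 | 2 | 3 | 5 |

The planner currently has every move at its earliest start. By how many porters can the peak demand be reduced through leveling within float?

3

Early-start peak: s1:8  s2:9  s3:7  s4:5  s5:0  s6:0 ⇒ 9.
Leveled (Task 3@1, Task 5@1, Task 2@4, Task 6@2, Task 1@5, Task 4@5): s1:6  s2:4  s3:4  s4:5  s5:5  s6:5 ⇒ 6.
Reduction 9 − 6 = 3.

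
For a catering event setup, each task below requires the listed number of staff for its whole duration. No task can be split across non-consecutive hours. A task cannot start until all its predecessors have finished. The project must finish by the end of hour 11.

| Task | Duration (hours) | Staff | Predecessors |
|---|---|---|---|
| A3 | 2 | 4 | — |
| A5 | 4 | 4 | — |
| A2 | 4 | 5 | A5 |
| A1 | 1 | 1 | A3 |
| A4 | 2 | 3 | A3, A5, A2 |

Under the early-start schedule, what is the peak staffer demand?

Early-start schedule: A3@1, A5@1, A2@5, A1@3, A4@9.
Load per hour: hour 1: 8, hour 2: 8, hour 3: 5, hour 4: 4, hour 5: 5, hour 6: 5, hour 7: 5, hour 8: 5, hour 9: 3, hour 10: 3, hour 11: 0.
Peak is 8.

8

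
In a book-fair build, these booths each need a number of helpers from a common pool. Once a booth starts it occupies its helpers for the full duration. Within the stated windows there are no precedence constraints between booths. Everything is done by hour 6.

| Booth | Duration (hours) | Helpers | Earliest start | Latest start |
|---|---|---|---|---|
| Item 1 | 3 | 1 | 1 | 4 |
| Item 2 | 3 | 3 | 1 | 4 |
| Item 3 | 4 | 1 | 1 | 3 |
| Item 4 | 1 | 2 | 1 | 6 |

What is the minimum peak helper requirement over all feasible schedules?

Early-start (Item 1@1, Item 2@1, Item 3@1, Item 4@1) gives peak 7: h1:7  h2:5  h3:5  h4:1  h5:0  h6:0.
Shift Item 2→4.
Schedule Item 1@1, Item 2@4, Item 3@1, Item 4@1: h1:4  h2:2  h3:2  h4:4  h5:3  h6:3 — peak 4.

4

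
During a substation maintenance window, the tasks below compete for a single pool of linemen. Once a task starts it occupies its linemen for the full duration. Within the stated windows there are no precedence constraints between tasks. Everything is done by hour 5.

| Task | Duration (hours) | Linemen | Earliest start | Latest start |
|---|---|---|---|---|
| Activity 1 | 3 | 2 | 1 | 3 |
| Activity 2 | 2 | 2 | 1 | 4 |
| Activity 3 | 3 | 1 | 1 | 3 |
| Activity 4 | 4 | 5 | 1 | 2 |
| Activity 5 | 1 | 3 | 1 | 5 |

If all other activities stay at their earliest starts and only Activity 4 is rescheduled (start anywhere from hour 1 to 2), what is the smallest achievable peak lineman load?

10

Activity 4@1: h1:13  h2:10  h3:8  h4:5  h5:0 → peak 13
Activity 4@2: h1:8  h2:10  h3:8  h4:5  h5:5 → peak 10
Best is Activity 4@2, peak 10.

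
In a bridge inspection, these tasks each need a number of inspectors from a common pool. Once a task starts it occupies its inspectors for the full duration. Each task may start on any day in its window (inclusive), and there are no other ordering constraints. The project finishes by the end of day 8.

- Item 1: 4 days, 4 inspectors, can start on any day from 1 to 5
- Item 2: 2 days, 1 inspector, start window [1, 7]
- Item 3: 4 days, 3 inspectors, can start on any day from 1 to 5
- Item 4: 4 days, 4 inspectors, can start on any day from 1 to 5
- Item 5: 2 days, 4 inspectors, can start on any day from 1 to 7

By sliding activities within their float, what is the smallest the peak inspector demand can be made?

Early-start (Item 1@1, Item 2@1, Item 3@1, Item 4@1, Item 5@1) gives peak 16: d1:16  d2:16  d3:11  d4:11  d5:0  d6:0  d7:0  d8:0.
Shift Item 4→5, Item 5→5.
Schedule Item 1@1, Item 2@1, Item 3@1, Item 4@5, Item 5@5: d1:8  d2:8  d3:7  d4:7  d5:8  d6:8  d7:4  d8:4 — peak 8.

8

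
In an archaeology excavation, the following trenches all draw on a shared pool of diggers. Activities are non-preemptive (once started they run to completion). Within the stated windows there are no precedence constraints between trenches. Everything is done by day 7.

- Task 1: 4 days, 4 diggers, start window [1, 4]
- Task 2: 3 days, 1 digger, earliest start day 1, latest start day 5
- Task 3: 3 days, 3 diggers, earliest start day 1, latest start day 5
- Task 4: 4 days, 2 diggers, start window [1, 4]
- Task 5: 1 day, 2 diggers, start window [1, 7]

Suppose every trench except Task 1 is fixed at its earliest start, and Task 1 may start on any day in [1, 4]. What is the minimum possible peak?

8

Task 1@1: d1:12  d2:10  d3:10  d4:6  d5:0  d6:0  d7:0 → peak 12
Task 1@2: d1:8  d2:10  d3:10  d4:6  d5:4  d6:0  d7:0 → peak 10
Task 1@3: d1:8  d2:6  d3:10  d4:6  d5:4  d6:4  d7:0 → peak 10
Task 1@4: d1:8  d2:6  d3:6  d4:6  d5:4  d6:4  d7:4 → peak 8
Best is Task 1@4, peak 8.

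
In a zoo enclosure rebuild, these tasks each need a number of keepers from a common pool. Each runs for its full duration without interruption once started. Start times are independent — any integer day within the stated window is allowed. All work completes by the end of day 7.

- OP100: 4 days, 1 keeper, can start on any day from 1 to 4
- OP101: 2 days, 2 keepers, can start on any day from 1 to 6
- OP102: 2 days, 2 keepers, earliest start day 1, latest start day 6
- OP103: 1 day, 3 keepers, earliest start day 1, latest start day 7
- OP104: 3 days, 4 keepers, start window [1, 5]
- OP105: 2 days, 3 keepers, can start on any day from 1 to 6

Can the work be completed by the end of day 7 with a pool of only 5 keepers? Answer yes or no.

yes

Schedule OP100@1, OP101@4, OP102@6, OP103@5, OP104@1, OP105@6: d1:5  d2:5  d3:5  d4:3  d5:5  d6:5  d7:5 — peak 5 ≤ 5.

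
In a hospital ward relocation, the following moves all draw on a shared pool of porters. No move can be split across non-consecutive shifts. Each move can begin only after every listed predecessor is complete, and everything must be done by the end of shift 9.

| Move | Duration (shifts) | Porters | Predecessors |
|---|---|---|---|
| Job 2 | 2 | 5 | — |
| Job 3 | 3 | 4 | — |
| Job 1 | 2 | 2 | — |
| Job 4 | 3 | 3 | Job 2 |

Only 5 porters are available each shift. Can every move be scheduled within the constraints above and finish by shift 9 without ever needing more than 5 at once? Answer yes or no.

Schedule Job 2@1, Job 3@3, Job 1@6, Job 4@6: s1:5  s2:5  s3:4  s4:4  s5:4  s6:5  s7:5  s8:3  s9:0 — peak 5 ≤ 5.

yes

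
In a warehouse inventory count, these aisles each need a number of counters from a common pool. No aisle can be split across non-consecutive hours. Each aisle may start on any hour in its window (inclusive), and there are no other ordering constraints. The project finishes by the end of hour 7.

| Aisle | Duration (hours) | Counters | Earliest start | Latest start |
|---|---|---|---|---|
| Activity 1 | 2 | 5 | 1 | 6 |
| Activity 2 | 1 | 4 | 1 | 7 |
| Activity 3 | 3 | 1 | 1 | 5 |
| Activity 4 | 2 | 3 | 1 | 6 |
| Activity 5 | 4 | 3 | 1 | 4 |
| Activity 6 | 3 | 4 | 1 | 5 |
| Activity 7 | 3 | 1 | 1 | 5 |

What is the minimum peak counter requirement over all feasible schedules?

8

Early-start (Activity 1@1, Activity 2@1, Activity 3@1, Activity 4@1, Activity 5@1, Activity 6@1, Activity 7@1) gives peak 21: h1:21  h2:17  h3:9  h4:3  h5:0  h6:0  h7:0.
Shift Activity 2→3, Activity 4→3, Activity 5→4, Activity 6→5, Activity 7→4.
Schedule Activity 1@1, Activity 2@3, Activity 3@1, Activity 4@3, Activity 5@4, Activity 6@5, Activity 7@4: h1:6  h2:6  h3:8  h4:7  h5:8  h6:8  h7:7 — peak 8.
Total counter-hours = 50 over 7 hours ⇒ peak ≥ ⌈50/7⌉ = 8, so 8 is optimal.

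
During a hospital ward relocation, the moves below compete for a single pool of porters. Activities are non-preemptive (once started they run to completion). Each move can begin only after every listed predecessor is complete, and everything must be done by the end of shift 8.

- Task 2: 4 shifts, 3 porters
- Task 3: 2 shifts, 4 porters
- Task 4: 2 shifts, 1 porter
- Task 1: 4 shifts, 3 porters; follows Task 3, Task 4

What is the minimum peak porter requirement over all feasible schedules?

6

Early-start (Task 2@1, Task 3@1, Task 4@1, Task 1@3) gives peak 8: s1:8  s2:8  s3:6  s4:6  s5:3  s6:3  s7:0  s8:0.
Shift Task 2→3.
Schedule Task 2@3, Task 3@1, Task 4@1, Task 1@3: s1:5  s2:5  s3:6  s4:6  s5:6  s6:6  s7:0  s8:0 — peak 6.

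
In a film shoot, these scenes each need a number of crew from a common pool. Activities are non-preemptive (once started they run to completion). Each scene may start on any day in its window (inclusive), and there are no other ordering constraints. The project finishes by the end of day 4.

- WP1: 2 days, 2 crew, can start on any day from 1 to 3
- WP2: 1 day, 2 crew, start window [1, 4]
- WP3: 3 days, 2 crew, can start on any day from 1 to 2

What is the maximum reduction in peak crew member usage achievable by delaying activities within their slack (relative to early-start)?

Early-start peak: d1:6  d2:4  d3:2  d4:0 ⇒ 6.
Leveled (WP1@1, WP2@1, WP3@2): d1:4  d2:4  d3:2  d4:2 ⇒ 4.
Reduction 6 − 4 = 2.

2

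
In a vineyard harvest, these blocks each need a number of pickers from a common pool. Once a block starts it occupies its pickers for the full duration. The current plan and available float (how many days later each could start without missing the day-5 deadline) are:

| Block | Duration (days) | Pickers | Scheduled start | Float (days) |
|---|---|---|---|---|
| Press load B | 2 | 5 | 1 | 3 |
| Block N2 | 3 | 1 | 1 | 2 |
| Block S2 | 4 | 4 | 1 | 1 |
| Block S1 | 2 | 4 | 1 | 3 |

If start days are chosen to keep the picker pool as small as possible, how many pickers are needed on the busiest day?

Early-start (Press load B@1, Block N2@1, Block S2@1, Block S1@1) gives peak 14: d1:14  d2:14  d3:5  d4:4  d5:0.
Shift Block N2→3, Block S1→3.
Schedule Press load B@1, Block N2@3, Block S2@1, Block S1@3: d1:9  d2:9  d3:9  d4:9  d5:1 — peak 9.

9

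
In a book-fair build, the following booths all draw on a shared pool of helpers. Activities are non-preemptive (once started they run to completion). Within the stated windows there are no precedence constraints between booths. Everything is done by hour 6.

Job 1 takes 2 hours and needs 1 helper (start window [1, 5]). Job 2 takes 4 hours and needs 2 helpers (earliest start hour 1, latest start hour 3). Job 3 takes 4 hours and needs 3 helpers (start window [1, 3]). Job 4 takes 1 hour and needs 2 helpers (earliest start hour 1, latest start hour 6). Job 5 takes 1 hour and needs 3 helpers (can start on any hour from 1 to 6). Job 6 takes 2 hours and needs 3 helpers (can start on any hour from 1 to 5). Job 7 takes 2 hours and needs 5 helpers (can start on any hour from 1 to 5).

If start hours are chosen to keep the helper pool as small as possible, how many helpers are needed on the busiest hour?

Early-start (Job 1@1, Job 2@1, Job 3@1, Job 4@1, Job 5@1, Job 6@1, Job 7@1) gives peak 19: h1:19  h2:14  h3:5  h4:5  h5:0  h6:0.
Shift Job 5→3, Job 6→4, Job 7→5.
Schedule Job 1@1, Job 2@1, Job 3@1, Job 4@1, Job 5@3, Job 6@4, Job 7@5: h1:8  h2:6  h3:8  h4:8  h5:8  h6:5 — peak 8.
Total helper-hours = 43 over 6 hours ⇒ peak ≥ ⌈43/6⌉ = 8, so 8 is optimal.

8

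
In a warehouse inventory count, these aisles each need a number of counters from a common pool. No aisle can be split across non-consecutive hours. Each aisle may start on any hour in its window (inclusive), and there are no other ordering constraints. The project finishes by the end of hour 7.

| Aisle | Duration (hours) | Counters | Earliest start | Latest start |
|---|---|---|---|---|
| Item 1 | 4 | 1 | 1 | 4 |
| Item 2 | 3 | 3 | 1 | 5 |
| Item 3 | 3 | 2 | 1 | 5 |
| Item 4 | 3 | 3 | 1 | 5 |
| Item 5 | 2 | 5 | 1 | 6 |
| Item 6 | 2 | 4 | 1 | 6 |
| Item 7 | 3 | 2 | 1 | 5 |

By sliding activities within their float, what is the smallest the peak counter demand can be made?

8

Early-start (Item 1@1, Item 2@1, Item 3@1, Item 4@1, Item 5@1, Item 6@1, Item 7@1) gives peak 20: h1:20  h2:20  h3:11  h4:1  h5:0  h6:0  h7:0.
Shift Item 4→4, Item 5→6, Item 6→4.
Schedule Item 1@1, Item 2@1, Item 3@1, Item 4@4, Item 5@6, Item 6@4, Item 7@1: h1:8  h2:8  h3:8  h4:8  h5:7  h6:8  h7:5 — peak 8.
Total counter-hours = 52 over 7 hours ⇒ peak ≥ ⌈52/7⌉ = 8, so 8 is optimal.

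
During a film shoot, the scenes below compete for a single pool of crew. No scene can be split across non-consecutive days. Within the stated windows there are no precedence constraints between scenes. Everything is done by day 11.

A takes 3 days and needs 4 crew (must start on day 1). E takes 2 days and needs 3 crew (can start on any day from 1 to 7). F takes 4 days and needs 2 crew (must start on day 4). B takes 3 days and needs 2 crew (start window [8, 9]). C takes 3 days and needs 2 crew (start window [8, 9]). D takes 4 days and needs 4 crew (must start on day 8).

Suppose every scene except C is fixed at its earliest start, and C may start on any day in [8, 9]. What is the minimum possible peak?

8

C@8: d1:7  d2:7  d3:4  d4:2  d5:2  d6:2  d7:2  d8:8  d9:8  d10:8  d11:4 → peak 8
C@9: d1:7  d2:7  d3:4  d4:2  d5:2  d6:2  d7:2  d8:6  d9:8  d10:8  d11:6 → peak 8
Best is C@8, peak 8.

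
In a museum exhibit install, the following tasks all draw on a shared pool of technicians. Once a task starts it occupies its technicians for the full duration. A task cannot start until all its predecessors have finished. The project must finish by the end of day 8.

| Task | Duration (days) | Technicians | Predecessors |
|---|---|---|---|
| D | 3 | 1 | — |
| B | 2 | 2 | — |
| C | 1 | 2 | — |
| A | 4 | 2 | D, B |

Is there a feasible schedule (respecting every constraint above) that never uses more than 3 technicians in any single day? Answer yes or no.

Schedule D@1, B@1, C@3, A@4: d1:3  d2:3  d3:3  d4:2  d5:2  d6:2  d7:2  d8:0 — peak 3 ≤ 3.

yes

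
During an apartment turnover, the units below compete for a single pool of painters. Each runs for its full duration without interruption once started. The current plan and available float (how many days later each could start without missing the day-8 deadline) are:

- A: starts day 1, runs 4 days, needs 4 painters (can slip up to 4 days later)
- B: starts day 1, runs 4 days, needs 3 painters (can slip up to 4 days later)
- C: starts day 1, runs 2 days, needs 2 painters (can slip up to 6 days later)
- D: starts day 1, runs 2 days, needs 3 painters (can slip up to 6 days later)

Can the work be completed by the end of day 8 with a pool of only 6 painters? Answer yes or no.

yes

Schedule A@1, B@5, C@1, D@5: d1:6  d2:6  d3:4  d4:4  d5:6  d6:6  d7:3  d8:3 — peak 6 ≤ 6.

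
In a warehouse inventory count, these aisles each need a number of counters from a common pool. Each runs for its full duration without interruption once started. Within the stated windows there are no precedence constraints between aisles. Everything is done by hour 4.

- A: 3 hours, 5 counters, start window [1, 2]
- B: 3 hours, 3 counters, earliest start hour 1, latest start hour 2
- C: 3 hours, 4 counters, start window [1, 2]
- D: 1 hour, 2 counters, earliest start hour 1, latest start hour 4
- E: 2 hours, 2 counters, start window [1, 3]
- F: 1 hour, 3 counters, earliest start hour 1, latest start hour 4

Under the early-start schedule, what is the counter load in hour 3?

12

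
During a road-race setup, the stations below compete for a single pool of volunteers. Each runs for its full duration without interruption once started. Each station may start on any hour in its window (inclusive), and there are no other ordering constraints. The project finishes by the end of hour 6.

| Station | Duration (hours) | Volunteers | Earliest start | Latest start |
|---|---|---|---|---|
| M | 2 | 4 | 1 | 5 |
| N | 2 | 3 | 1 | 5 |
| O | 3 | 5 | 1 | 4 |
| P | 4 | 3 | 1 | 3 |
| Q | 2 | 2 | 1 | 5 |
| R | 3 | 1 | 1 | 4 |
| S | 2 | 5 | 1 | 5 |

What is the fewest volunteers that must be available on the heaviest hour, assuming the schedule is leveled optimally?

11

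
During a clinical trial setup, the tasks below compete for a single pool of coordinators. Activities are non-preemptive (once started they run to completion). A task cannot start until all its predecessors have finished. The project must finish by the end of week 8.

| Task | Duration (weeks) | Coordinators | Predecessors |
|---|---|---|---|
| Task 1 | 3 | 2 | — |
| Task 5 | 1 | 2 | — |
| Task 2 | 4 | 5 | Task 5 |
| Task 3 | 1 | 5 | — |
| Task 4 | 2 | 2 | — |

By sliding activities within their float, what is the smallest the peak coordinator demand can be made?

Early-start (Task 1@1, Task 5@1, Task 2@2, Task 3@1, Task 4@1) gives peak 11: w1:11  w2:9  w3:7  w4:5  w5:5  w6:0  w7:0  w8:0.
Shift Task 2→4, Task 3→8, Task 4→2.
Schedule Task 1@1, Task 5@1, Task 2@4, Task 3@8, Task 4@2: w1:4  w2:4  w3:4  w4:5  w5:5  w6:5  w7:5  w8:5 — peak 5.
Total coordinator-weeks = 37 over 8 weeks ⇒ peak ≥ ⌈37/8⌉ = 5, so 5 is optimal.

5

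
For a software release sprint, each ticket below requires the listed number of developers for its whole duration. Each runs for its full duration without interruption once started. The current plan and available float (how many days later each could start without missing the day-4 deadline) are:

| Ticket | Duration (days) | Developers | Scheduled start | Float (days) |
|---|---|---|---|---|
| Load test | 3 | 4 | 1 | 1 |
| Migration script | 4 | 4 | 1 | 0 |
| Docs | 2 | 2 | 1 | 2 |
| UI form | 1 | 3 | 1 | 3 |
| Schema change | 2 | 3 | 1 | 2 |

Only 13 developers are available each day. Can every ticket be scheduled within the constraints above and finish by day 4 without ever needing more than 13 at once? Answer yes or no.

Schedule Load test@1, Migration script@1, Docs@1, UI form@4, Schema change@3: d1:10  d2:10  d3:11  d4:10 — peak 11 ≤ 13.

yes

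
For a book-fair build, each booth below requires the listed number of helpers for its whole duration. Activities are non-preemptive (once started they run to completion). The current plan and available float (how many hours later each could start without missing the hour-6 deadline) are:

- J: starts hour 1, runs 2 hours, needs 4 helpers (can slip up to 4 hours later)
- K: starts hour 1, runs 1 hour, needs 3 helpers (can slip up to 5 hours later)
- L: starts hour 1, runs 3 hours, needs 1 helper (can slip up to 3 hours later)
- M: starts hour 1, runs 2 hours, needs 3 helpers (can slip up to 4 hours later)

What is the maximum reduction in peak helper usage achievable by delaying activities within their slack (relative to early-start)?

7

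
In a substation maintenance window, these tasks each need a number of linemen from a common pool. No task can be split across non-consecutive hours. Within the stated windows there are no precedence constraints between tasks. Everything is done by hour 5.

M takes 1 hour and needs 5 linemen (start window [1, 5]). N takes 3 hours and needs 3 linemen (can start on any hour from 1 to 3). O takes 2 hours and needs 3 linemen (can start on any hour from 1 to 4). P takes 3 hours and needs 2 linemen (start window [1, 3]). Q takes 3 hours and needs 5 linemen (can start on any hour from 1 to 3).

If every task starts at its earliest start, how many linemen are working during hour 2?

At early start, hour 2 has: N, O, P, Q.
Demand: 3 + 3 + 2 + 5 = 13.

13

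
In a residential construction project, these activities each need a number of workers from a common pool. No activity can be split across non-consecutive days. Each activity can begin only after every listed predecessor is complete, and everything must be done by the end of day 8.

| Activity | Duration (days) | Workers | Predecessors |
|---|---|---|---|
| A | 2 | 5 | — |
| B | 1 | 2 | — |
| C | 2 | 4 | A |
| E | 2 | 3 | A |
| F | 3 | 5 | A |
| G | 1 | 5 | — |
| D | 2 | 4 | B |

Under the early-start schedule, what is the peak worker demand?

16

Early-start schedule: A@1, B@1, C@3, E@3, F@3, G@1, D@2.
Load per day: day 1: 12, day 2: 9, day 3: 16, day 4: 12, day 5: 5, day 6: 0, day 7: 0, day 8: 0.
Peak is 16.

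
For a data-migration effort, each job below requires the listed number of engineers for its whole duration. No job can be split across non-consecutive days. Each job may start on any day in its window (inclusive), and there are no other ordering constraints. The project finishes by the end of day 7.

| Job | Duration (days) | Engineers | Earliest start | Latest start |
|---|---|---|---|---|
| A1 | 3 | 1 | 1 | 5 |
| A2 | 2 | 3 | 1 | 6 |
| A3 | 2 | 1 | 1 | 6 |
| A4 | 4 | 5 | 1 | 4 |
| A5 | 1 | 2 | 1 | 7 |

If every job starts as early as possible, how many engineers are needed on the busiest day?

Early-start schedule: A1@1, A2@1, A3@1, A4@1, A5@1.
Load per day: day 1: 12, day 2: 10, day 3: 6, day 4: 5, day 5: 0, day 6: 0, day 7: 0.
Peak is 12.

12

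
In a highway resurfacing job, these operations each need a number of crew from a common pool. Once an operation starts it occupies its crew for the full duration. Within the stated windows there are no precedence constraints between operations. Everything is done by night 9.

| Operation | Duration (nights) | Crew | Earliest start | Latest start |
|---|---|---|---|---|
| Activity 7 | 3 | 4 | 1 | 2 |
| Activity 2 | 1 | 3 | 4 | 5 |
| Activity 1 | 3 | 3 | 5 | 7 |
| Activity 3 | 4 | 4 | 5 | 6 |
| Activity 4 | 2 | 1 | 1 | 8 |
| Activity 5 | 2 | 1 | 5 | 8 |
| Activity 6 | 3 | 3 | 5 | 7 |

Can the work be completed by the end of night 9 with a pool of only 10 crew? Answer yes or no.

Schedule Activity 7@1, Activity 2@4, Activity 1@5, Activity 3@5, Activity 4@1, Activity 5@5, Activity 6@7: n1:5  n2:5  n3:4  n4:3  n5:8  n6:8  n7:10  n8:7  n9:3 — peak 10 ≤ 10.

yes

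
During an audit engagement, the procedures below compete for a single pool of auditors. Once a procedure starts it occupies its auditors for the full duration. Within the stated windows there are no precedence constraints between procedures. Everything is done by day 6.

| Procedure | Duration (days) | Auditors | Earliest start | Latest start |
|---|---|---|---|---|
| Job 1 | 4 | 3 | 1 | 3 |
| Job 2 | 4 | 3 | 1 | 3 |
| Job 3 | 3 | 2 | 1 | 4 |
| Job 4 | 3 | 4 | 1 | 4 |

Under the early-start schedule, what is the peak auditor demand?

12

Early-start schedule: Job 1@1, Job 2@1, Job 3@1, Job 4@1.
Load per day: day 1: 12, day 2: 12, day 3: 12, day 4: 6, day 5: 0, day 6: 0.
Peak is 12.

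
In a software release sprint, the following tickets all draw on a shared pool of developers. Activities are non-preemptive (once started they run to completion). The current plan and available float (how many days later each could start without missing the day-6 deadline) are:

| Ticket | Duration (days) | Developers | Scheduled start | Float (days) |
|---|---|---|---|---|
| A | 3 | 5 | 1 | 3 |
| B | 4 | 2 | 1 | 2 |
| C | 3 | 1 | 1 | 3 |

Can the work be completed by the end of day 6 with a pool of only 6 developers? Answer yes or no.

The minimum achievable peak is 7; 6 < 7, so no feasible schedule stays within the cap.

no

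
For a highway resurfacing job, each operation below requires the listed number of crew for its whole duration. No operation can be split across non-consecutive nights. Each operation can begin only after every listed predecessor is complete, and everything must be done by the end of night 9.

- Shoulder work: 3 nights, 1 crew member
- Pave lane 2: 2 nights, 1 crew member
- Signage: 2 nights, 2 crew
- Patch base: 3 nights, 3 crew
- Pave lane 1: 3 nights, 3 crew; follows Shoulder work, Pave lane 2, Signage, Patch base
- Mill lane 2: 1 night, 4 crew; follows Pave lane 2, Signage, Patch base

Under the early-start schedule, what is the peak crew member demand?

Early-start schedule: Shoulder work@1, Pave lane 2@1, Signage@1, Patch base@1, Pave lane 1@4, Mill lane 2@4.
Load per night: night 1: 7, night 2: 7, night 3: 4, night 4: 7, night 5: 3, night 6: 3, night 7: 0, night 8: 0, night 9: 0.
Peak is 7.

7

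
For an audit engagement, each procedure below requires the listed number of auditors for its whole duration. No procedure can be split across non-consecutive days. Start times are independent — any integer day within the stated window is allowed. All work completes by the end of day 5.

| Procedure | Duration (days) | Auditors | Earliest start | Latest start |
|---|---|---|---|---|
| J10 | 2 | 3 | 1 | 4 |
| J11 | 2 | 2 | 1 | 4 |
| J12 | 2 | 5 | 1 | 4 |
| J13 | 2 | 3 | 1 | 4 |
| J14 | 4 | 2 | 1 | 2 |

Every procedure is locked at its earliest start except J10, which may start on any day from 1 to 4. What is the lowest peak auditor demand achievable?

J10@1: d1:15  d2:15  d3:2  d4:2  d5:0 → peak 15
J10@2: d1:12  d2:15  d3:5  d4:2  d5:0 → peak 15
J10@3: d1:12  d2:12  d3:5  d4:5  d5:0 → peak 12
J10@4: d1:12  d2:12  d3:2  d4:5  d5:3 → peak 12
Best is J10@3, peak 12.

12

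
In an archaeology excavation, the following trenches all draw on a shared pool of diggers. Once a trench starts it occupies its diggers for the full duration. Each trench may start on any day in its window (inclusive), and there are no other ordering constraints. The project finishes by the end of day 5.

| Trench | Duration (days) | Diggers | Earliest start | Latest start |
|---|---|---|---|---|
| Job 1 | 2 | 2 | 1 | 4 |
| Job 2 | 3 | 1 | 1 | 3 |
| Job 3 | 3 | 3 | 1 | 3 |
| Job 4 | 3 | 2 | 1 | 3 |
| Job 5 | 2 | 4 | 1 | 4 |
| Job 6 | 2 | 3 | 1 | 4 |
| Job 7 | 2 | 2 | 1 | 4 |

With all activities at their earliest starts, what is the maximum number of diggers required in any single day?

Early-start schedule: Job 1@1, Job 2@1, Job 3@1, Job 4@1, Job 5@1, Job 6@1, Job 7@1.
Load per day: day 1: 17, day 2: 17, day 3: 6, day 4: 0, day 5: 0.
Peak is 17.

17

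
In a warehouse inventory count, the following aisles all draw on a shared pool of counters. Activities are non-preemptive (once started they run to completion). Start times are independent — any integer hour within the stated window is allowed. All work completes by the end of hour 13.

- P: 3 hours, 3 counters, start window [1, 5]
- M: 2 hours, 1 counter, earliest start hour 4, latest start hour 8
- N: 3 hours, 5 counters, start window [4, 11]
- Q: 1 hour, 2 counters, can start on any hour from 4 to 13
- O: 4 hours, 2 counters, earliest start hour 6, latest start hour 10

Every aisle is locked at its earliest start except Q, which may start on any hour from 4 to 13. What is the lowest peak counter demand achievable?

Q@4: h1:3  h2:3  h3:3  h4:8  h5:6  h6:7  h7:2  h8:2  h9:2  h10:0  h11:0  h12:0  h13:0 → peak 8
Q@5: h1:3  h2:3  h3:3  h4:6  h5:8  h6:7  h7:2  h8:2  h9:2  h10:0  h11:0  h12:0  h13:0 → peak 8
Q@6: h1:3  h2:3  h3:3  h4:6  h5:6  h6:9  h7:2  h8:2  h9:2  h10:0  h11:0  h12:0  h13:0 → peak 9
Q@7: h1:3  h2:3  h3:3  h4:6  h5:6  h6:7  h7:4  h8:2  h9:2  h10:0  h11:0  h12:0  h13:0 → peak 7
Q@8: h1:3  h2:3  h3:3  h4:6  h5:6  h6:7  h7:2  h8:4  h9:2  h10:0  h11:0  h12:0  h13:0 → peak 7
Q@9: h1:3  h2:3  h3:3  h4:6  h5:6  h6:7  h7:2  h8:2  h9:4  h10:0  h11:0  h12:0  h13:0 → peak 7
Q@10: h1:3  h2:3  h3:3  h4:6  h5:6  h6:7  h7:2  h8:2  h9:2  h10:2  h11:0  h12:0  h13:0 → peak 7
Q@11: h1:3  h2:3  h3:3  h4:6  h5:6  h6:7  h7:2  h8:2  h9:2  h10:0  h11:2  h12:0  h13:0 → peak 7
Q@12: h1:3  h2:3  h3:3  h4:6  h5:6  h6:7  h7:2  h8:2  h9:2  h10:0  h11:0  h12:2  h13:0 → peak 7
Q@13: h1:3  h2:3  h3:3  h4:6  h5:6  h6:7  h7:2  h8:2  h9:2  h10:0  h11:0  h12:0  h13:2 → peak 7
Best is Q@7, peak 7.

7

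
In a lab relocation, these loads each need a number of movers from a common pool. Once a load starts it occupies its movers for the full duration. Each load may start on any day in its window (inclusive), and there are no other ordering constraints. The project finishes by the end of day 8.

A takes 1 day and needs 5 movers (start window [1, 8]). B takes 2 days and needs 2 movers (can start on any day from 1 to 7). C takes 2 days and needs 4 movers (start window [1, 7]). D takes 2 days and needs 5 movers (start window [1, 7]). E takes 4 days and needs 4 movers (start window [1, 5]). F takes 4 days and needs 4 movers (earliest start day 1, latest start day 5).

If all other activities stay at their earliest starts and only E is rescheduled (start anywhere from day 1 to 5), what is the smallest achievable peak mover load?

20

E@1: d1:24  d2:19  d3:8  d4:8  d5:0  d6:0  d7:0  d8:0 → peak 24
E@2: d1:20  d2:19  d3:8  d4:8  d5:4  d6:0  d7:0  d8:0 → peak 20
E@3: d1:20  d2:15  d3:8  d4:8  d5:4  d6:4  d7:0  d8:0 → peak 20
E@4: d1:20  d2:15  d3:4  d4:8  d5:4  d6:4  d7:4  d8:0 → peak 20
E@5: d1:20  d2:15  d3:4  d4:4  d5:4  d6:4  d7:4  d8:4 → peak 20
Best is E@2, peak 20.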